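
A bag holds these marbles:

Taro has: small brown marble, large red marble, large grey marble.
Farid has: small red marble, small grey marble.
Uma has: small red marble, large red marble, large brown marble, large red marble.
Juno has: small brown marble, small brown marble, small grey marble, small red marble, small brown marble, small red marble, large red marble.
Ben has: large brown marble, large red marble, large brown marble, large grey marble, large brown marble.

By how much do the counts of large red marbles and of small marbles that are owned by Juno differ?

1

large red marbles: 5. small marbles owned by Juno: 6.
|5 − 6| = 6 − 5 = 1.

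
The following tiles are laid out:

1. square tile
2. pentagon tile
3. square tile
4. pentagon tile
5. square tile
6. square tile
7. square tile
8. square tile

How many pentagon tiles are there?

2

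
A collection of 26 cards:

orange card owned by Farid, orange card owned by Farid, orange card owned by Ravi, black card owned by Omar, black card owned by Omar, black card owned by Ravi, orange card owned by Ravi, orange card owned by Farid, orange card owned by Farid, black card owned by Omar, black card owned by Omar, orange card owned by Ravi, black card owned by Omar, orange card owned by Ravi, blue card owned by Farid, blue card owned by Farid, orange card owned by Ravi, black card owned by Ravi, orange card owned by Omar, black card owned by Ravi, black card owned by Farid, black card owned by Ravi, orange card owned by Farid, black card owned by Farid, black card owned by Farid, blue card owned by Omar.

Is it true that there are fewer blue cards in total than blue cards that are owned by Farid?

There are 3 blue cards.
Count of blue cards owned by Farid: 2.
The claim requires 3 < 2, which does not hold.

False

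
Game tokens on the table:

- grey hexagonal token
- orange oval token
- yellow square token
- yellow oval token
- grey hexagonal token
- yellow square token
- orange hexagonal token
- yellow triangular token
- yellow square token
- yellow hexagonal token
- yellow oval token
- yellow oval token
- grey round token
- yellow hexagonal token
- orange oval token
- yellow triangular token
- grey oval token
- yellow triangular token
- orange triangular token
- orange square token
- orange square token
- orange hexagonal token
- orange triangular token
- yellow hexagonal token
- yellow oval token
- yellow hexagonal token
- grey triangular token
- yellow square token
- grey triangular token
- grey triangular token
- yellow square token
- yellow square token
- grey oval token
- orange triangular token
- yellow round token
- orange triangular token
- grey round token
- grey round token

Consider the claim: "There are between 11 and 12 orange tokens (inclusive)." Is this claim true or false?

|orange tokens| = 10.
The claim requires 11 ≤ 10 ≤ 12, which does not hold.

False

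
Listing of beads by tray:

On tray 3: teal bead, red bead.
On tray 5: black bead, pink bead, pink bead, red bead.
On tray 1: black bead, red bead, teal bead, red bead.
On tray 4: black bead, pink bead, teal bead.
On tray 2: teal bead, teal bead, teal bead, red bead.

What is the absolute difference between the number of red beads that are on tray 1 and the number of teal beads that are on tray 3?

1

red beads on tray 1: 2. teal beads on tray 3: 1.
|2 − 1| = 2 − 1 = 1.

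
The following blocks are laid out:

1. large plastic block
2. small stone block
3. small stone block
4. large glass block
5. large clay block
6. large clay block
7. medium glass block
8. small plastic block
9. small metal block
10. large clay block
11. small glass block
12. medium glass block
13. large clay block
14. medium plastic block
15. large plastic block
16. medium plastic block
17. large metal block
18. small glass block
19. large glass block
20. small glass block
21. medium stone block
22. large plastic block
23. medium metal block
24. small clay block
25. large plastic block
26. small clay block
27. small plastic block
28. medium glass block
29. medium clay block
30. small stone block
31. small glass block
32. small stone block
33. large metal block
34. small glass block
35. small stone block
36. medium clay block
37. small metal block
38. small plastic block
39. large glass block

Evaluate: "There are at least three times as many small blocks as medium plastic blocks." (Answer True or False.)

True

There are 17 small blocks.
There are 2 medium plastic blocks.
The claim requires 17 ≥ 3 × 2 = 6, which holds.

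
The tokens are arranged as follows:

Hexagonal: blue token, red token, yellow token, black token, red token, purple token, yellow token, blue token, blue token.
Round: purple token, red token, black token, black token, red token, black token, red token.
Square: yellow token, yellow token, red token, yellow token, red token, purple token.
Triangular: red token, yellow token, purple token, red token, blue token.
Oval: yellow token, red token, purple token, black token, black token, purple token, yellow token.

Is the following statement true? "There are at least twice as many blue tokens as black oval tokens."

There are 4 blue tokens.
There are 2 black oval tokens.
The claim requires 4 ≥ 2 × 2 = 4, which holds.

True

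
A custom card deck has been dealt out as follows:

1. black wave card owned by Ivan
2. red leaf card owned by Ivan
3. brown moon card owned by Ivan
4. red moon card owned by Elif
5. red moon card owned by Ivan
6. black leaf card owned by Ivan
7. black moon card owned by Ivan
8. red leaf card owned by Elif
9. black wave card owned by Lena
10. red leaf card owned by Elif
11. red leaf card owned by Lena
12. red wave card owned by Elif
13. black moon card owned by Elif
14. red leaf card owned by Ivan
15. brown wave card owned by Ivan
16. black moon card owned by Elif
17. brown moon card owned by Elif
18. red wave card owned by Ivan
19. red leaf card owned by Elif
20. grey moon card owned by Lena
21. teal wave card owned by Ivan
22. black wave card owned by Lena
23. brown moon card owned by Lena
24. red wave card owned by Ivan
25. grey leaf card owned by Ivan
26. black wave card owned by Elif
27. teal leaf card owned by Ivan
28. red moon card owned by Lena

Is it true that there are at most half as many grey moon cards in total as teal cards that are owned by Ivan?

True

|grey moon cards| = 1.
|teal cards owned by Ivan| = 2.
The claim requires 2 × 1 = 2 ≤ 2, which holds.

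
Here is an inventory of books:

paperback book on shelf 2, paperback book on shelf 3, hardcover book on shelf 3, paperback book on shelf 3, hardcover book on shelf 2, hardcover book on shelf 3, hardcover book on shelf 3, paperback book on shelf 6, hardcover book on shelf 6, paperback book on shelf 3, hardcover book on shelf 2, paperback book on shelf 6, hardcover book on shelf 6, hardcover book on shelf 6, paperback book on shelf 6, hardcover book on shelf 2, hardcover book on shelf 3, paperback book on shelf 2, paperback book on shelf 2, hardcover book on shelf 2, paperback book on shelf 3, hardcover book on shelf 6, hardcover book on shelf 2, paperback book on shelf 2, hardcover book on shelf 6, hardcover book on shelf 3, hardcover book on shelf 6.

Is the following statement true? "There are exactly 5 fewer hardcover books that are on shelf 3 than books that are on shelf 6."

|hardcover books on shelf 3| = 5.
|books on shelf 6| = 9.
The claim requires 9 − 5 (= 4) to equal 5, which does not hold.

False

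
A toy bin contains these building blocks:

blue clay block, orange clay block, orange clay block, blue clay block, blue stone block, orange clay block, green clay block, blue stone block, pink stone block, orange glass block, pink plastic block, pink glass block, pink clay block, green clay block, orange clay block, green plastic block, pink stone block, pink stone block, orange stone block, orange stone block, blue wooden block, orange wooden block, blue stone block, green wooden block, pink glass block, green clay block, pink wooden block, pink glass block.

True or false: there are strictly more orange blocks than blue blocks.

There are 8 orange blocks.
There are 6 blue blocks.
The claim requires 8 > 6, which holds.

True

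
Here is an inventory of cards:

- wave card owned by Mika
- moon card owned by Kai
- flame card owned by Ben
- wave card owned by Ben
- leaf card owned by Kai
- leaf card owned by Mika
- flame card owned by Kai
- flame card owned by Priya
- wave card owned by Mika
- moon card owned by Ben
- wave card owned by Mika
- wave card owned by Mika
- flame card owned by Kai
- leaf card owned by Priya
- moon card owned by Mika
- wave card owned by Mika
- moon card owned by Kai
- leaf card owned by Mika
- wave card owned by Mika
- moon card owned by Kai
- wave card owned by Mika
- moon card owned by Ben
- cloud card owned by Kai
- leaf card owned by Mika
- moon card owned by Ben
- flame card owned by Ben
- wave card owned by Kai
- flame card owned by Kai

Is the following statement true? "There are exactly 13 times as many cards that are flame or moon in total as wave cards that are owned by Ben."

There are 13 cards that are flame or moon.
Count of wave cards owned by Ben: 1.
The claim requires 13 = 13 × 1 = 13, which holds.

True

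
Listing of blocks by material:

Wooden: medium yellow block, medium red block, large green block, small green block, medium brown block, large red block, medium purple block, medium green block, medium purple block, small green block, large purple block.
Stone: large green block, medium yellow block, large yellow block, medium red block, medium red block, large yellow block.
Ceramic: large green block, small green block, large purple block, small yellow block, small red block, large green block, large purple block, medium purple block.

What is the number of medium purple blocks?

3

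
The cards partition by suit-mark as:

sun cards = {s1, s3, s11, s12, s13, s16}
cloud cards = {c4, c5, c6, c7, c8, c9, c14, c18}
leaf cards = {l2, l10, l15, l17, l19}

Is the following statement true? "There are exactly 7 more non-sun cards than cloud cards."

False

|non-sun cards| = 13.
|cloud cards| = 8.
The claim requires 13 − 8 (= 5) to equal 7, which does not hold.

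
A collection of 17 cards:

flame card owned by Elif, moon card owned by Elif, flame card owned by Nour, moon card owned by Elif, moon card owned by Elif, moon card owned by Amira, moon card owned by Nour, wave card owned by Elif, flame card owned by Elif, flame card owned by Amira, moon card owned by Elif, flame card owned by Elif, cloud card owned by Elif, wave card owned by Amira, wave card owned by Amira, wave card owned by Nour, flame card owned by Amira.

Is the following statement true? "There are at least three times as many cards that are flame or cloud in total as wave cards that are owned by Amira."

True

|cards that are flame or cloud| = 7.
|wave cards owned by Amira| = 2.
The claim requires 7 ≥ 3 × 2 = 6, which holds.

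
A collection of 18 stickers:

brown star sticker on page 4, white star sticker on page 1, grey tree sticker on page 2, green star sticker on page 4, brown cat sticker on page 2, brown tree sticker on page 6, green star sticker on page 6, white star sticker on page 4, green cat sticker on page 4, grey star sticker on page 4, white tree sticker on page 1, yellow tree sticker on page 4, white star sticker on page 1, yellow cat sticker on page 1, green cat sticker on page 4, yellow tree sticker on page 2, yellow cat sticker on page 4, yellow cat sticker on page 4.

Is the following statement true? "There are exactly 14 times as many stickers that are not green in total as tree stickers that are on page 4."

|stickers that are not green| = 14.
|tree stickers on page 4| = 1.
The claim requires 14 = 14 × 1 = 14, which holds.

True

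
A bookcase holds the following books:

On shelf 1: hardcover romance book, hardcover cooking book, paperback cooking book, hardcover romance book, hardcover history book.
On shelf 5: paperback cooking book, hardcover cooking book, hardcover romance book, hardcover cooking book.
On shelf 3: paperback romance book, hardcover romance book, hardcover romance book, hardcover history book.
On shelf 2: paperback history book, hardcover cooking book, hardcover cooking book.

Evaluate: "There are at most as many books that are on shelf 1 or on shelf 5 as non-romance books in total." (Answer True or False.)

There are 9 books on shelf 1 or on shelf 5.
There are 10 non-romance books.
The claim requires 9 ≤ 10, which holds.

True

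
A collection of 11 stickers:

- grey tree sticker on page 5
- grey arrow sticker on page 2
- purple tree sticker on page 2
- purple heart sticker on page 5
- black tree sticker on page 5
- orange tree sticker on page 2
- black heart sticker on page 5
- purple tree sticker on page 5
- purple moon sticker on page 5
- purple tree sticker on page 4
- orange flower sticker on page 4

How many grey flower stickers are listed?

0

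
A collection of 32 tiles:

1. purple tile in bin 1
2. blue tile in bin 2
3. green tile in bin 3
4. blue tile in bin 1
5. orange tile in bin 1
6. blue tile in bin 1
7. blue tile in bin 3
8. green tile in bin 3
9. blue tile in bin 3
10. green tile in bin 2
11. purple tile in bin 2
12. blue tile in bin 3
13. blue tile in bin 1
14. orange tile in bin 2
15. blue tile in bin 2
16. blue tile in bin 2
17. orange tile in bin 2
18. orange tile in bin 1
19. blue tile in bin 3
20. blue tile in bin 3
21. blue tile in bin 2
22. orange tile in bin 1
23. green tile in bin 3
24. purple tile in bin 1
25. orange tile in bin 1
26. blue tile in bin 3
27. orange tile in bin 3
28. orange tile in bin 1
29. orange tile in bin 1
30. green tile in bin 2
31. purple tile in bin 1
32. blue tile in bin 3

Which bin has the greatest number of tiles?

Counts by bin: bin 1→12, bin 3→11, bin 2→9.
The maximum is 12, held uniquely by bin 1.

bin 1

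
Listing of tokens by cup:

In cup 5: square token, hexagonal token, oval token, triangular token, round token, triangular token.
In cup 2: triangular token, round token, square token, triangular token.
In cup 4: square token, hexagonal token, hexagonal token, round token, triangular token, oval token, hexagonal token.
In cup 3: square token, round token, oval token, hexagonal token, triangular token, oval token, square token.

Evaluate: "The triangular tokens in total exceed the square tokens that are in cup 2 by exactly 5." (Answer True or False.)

True

There are 6 triangular tokens.
There is 1 square token in cup 2.
The claim requires 6 − 1 (= 5) to equal 5, which holds.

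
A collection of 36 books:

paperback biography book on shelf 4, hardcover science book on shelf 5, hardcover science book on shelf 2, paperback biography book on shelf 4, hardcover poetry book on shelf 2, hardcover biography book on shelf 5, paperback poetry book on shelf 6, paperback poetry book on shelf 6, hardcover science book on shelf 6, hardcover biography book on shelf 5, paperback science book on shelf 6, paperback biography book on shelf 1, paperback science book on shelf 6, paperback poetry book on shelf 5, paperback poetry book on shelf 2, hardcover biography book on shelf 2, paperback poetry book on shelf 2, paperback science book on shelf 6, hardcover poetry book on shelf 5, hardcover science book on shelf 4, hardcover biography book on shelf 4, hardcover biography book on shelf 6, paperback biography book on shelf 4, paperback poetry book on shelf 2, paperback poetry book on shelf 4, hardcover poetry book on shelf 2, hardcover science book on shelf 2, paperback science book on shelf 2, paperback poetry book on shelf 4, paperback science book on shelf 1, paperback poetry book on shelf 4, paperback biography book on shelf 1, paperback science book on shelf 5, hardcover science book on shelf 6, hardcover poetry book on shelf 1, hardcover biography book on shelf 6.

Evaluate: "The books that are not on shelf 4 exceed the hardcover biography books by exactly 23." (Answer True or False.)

|books that are not on shelf 4| = 28.
|hardcover biography books| = 6.
The claim requires 28 − 6 (= 22) to equal 23, which does not hold.

False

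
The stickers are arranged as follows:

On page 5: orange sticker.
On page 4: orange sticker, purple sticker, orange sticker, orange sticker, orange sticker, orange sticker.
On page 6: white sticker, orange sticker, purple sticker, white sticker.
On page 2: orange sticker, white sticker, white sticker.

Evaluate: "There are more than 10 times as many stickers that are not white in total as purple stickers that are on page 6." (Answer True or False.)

|stickers that are not white| = 10.
|purple stickers on page 6| = 1.
The claim requires 10 > 10 × 1 = 10, which does not hold.

False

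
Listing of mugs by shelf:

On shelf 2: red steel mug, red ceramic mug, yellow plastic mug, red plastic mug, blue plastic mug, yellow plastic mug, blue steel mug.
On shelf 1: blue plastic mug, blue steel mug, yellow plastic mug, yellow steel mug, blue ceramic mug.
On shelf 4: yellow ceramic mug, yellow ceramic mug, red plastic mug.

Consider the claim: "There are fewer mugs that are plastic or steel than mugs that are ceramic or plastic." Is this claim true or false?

|mugs that are plastic or steel| = 11.
|mugs that are ceramic or plastic| = 11.
The claim requires 11 < 11, which does not hold.

False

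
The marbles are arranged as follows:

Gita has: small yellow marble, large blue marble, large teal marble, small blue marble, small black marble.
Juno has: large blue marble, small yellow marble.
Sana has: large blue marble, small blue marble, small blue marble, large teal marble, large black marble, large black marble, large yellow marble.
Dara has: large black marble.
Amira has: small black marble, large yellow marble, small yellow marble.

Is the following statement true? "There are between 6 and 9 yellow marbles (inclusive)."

There are 5 yellow marbles.
The claim requires 6 ≤ 5 ≤ 9, which does not hold.

False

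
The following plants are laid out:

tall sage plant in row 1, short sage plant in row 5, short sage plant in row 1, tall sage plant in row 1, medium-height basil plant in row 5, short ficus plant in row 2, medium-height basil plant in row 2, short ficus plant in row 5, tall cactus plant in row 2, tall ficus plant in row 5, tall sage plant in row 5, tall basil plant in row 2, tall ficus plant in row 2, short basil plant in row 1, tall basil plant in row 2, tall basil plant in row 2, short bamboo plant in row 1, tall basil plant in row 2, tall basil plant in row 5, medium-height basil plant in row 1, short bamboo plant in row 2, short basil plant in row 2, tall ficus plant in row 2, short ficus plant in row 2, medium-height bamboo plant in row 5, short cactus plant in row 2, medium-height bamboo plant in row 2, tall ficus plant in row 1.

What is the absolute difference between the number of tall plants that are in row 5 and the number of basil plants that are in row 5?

tall plants in row 5: 3. basil plants in row 5: 2.
|3 − 2| = 3 − 2 = 1.

1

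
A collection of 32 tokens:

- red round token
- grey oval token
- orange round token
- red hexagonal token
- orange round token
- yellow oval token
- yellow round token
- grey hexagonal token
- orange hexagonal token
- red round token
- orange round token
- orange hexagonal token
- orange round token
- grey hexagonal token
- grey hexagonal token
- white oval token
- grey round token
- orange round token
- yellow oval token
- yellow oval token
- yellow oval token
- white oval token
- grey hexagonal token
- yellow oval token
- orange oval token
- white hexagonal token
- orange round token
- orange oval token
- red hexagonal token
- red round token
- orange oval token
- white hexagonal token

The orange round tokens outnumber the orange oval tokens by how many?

3

orange round tokens: 6.
orange oval tokens: 3.
6 − 3 = 3.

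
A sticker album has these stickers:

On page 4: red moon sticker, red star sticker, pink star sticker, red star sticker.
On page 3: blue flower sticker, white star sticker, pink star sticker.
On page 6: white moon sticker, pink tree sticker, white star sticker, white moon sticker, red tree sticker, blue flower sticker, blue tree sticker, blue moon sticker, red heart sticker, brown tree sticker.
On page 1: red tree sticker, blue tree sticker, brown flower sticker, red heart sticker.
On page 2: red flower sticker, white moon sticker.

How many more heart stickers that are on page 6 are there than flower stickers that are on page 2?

0

heart stickers on page 6: 1.
flower stickers on page 2: 1.
1 − 1 = 0.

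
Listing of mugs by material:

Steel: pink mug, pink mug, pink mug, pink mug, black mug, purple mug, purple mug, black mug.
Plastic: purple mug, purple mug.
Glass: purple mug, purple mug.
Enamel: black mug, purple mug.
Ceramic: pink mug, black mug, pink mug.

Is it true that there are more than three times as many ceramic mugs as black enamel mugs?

There are 3 ceramic mugs.
There is 1 black enamel mug.
The claim requires 3 > 3 × 1 = 3, which does not hold.

False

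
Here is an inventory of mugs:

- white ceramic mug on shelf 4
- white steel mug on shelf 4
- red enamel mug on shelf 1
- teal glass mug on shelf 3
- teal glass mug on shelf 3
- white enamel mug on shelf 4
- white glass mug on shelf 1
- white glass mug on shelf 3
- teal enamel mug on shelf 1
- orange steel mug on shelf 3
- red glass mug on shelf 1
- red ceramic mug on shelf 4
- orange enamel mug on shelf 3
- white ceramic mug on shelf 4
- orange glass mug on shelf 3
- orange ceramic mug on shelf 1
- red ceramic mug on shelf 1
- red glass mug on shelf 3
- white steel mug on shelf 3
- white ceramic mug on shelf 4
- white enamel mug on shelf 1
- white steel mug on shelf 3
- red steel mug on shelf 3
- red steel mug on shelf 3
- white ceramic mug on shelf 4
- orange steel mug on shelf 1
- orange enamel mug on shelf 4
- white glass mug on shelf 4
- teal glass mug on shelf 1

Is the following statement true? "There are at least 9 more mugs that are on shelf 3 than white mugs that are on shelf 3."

False

mugs on shelf 3: 11.
white mugs on shelf 3: 3.
The claim requires 11 − 3 = 8 ≥ 9, which does not hold.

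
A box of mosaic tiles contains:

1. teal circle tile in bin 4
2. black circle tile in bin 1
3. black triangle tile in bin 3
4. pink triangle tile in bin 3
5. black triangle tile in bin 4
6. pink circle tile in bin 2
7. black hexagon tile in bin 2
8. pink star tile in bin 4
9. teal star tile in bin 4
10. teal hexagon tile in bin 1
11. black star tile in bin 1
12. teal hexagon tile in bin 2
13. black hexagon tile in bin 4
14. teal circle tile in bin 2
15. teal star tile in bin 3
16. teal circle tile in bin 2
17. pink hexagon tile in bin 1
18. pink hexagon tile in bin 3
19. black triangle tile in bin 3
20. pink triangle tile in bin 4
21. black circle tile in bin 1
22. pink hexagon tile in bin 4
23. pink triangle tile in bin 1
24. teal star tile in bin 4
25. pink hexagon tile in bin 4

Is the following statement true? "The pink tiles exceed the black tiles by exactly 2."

False

|pink tiles| = 9.
|black tiles| = 8.
The claim requires 9 − 8 (= 1) to equal 2, which does not hold.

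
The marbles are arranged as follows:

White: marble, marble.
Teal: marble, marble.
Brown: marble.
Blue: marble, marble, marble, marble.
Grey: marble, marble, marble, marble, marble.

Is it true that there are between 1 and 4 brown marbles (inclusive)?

True

There is 1 brown marble.
The claim requires 1 ≤ 1 ≤ 4, which holds.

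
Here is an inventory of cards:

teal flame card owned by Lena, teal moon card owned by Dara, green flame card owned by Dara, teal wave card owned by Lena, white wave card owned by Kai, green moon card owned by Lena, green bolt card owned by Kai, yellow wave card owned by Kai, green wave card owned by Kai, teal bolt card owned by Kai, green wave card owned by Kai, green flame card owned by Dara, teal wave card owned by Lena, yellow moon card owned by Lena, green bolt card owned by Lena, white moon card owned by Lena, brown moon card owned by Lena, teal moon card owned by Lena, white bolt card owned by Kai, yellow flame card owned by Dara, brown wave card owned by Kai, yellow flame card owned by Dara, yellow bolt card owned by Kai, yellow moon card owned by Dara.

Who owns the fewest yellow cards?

Lena

Counts by player (restricted to yellow cards): Dara→3, Kai→2, Lena→1.
The minimum is 1, held uniquely by Lena.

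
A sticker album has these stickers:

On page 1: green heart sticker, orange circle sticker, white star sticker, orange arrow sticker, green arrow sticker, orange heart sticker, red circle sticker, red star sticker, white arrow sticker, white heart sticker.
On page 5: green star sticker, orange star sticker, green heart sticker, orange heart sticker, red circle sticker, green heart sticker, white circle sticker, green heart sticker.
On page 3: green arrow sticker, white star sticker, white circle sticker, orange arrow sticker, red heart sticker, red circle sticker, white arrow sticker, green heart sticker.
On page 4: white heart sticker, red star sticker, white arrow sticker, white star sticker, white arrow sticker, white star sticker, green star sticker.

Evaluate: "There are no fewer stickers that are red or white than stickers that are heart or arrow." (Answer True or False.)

stickers that are red or white: 18.
stickers that are heart or arrow: 18.
The claim requires 18 ≥ 18, which holds.

True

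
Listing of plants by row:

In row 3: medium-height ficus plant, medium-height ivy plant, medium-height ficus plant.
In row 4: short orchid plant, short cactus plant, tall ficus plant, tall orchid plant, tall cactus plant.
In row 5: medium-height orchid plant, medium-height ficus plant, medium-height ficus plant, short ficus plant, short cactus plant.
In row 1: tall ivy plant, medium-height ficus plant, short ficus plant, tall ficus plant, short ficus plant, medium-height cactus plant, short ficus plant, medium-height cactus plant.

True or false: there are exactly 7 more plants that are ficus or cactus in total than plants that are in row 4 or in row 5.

There are 16 plants that are ficus or cactus.
There are 10 plants in row 4 or in row 5.
The claim requires 16 − 10 (= 6) to equal 7, which does not hold.

False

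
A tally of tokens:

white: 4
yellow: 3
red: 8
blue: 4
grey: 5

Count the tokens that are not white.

20

Total tokens: 24; with the excluded value: 4; remaining 24 − 4 = 20.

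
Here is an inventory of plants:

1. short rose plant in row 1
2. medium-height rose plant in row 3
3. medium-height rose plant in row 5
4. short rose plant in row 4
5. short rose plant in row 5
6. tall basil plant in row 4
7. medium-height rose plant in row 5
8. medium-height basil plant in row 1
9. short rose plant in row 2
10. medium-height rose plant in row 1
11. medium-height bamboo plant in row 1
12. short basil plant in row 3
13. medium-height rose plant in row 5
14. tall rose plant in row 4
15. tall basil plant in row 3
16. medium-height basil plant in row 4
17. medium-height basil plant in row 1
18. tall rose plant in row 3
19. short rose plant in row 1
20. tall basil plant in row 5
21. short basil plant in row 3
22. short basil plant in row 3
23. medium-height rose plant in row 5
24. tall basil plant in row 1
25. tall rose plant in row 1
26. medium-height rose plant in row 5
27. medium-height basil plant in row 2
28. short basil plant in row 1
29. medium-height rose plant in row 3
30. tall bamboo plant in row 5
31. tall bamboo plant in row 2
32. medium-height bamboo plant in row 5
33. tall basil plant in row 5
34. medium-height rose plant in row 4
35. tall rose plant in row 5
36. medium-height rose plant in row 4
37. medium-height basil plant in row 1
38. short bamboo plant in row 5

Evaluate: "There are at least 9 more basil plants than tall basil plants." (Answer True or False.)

There are 14 basil plants.
There are 5 tall basil plants.
The claim requires 14 − 5 = 9 ≥ 9, which holds.

True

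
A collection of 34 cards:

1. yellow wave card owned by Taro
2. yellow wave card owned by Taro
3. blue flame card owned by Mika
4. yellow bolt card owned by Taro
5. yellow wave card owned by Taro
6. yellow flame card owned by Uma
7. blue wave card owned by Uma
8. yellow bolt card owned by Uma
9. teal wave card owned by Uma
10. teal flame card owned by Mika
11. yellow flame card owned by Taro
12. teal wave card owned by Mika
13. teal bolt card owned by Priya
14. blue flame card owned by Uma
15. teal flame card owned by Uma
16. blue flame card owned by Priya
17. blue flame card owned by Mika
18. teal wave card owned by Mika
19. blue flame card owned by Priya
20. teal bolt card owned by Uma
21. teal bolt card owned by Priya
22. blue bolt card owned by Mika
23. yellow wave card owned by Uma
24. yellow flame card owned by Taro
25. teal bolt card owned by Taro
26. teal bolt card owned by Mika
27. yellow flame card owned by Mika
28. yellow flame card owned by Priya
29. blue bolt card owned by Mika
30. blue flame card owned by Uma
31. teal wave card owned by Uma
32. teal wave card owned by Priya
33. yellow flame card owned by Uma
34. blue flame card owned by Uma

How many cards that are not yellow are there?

Total cards: 34; with the excluded value: 12; remaining 34 − 12 = 22.

22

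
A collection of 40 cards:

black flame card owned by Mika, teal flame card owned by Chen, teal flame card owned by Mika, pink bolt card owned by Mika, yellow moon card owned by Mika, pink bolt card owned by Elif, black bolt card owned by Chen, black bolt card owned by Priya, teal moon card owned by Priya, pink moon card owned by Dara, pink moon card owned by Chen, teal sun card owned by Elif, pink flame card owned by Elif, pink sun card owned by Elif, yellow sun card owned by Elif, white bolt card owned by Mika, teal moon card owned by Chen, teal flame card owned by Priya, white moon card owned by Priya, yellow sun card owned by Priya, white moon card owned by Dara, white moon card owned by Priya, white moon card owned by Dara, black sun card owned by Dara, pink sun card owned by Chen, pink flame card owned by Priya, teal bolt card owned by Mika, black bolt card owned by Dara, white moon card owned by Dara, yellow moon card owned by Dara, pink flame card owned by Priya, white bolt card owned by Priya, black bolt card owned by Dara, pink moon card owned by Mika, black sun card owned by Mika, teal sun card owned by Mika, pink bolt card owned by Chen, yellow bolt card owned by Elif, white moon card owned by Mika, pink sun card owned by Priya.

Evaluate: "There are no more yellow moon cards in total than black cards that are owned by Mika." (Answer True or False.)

True

yellow moon cards: 2.
black cards owned by Mika: 2.
The claim requires 2 ≤ 2, which holds.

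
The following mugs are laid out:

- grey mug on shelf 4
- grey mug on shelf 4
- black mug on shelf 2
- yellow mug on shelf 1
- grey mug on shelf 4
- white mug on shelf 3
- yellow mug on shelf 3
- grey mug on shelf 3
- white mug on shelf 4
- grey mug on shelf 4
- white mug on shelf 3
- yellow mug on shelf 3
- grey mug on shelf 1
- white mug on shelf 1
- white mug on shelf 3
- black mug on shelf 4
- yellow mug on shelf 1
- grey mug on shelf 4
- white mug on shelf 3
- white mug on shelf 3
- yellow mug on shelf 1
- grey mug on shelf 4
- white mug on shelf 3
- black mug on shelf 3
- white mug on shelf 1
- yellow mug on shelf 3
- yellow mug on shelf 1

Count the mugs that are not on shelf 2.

26

Total mugs: 27; with the excluded value: 1; remaining 27 − 1 = 26.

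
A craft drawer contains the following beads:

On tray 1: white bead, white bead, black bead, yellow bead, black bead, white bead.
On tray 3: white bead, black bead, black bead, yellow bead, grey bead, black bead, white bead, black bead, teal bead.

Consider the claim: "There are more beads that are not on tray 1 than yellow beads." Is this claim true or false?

There are 9 beads that are not on tray 1.
There are 2 yellow beads.
The claim requires 9 > 2, which holds.

True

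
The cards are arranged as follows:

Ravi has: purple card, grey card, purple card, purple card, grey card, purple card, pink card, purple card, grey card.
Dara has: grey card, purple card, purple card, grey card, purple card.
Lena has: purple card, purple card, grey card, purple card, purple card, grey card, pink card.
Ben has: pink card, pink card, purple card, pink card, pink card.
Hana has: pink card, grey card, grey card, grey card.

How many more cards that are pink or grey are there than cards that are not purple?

0

cards that are pink or grey: 17.
cards that are not purple: 17.
17 − 17 = 0.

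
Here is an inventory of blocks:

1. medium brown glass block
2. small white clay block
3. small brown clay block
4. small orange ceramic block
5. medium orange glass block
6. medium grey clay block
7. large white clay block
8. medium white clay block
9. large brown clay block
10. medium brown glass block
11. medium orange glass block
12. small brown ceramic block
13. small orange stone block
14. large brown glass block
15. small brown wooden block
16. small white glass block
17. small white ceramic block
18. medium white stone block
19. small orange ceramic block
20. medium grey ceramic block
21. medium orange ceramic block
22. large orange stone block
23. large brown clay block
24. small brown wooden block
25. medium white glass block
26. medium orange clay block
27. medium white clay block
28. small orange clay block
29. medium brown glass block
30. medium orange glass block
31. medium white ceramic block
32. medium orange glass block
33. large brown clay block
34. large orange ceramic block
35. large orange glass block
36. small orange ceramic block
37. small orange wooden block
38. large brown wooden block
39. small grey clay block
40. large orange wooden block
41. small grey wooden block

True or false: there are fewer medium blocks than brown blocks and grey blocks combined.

|medium blocks| = 16.
brown blocks: 12; grey blocks: 4; combined: 12 + 4 = 16.
The claim requires 16 < 16, which does not hold.

False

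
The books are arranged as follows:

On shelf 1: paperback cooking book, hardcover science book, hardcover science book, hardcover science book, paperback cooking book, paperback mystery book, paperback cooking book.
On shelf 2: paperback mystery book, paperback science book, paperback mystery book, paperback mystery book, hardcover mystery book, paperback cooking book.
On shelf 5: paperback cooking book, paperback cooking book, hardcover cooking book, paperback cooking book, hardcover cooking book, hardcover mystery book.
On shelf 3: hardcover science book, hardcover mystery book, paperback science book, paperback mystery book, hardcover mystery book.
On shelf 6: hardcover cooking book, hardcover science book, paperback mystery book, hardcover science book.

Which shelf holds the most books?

Counts by shelf: shelf 1→7, shelf 2→6, shelf 5→6, shelf 3→5, shelf 6→4.
The maximum is 7, held uniquely by shelf 1.

shelf 1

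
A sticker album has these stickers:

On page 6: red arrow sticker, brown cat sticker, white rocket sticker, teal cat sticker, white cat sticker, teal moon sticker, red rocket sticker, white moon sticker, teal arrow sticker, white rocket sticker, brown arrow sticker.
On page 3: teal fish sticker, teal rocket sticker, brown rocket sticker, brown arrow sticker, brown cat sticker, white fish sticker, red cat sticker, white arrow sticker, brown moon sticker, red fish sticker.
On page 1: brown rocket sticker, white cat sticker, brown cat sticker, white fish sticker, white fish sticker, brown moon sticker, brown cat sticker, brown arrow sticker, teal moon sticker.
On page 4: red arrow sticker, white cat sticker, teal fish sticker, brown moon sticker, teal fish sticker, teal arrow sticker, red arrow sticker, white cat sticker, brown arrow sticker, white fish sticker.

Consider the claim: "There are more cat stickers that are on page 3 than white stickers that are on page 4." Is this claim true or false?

False

There are 2 cat stickers on page 3.
There are 3 white stickers on page 4.
The claim requires 2 > 3, which does not hold.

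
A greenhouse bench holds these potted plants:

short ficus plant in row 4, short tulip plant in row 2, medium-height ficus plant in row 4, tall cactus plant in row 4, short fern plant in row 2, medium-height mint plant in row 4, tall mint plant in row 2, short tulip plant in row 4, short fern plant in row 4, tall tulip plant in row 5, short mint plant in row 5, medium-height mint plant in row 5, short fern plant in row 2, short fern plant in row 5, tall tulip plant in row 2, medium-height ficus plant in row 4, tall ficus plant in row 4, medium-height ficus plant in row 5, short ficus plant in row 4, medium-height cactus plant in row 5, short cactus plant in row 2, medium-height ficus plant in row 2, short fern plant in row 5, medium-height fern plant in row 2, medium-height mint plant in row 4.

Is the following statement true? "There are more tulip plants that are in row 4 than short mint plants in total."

False

tulip plants in row 4: 1.
short mint plants: 1.
The claim requires 1 > 1, which does not hold.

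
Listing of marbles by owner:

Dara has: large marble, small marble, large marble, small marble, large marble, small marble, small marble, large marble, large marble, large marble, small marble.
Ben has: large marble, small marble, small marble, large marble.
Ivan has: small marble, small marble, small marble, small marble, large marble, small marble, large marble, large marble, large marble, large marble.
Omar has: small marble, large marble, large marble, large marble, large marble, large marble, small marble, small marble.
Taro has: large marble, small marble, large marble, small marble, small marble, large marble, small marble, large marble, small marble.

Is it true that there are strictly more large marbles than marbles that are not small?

|large marbles| = 22.
|marbles that are not small| = 22.
The claim requires 22 > 22, which does not hold.

False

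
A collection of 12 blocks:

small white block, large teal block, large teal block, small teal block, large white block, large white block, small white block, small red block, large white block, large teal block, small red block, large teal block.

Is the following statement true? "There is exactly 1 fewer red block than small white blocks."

False

red blocks: 2.
small white blocks: 2.
The claim requires 2 − 2 (= 0) to equal 1, which does not hold.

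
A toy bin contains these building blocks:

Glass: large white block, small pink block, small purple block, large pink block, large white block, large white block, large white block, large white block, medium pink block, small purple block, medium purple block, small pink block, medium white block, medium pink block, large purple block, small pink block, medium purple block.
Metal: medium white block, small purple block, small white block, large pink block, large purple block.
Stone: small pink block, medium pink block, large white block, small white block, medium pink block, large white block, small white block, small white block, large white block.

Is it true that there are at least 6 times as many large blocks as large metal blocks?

True

|large blocks| = 12.
|large metal blocks| = 2.
The claim requires 12 ≥ 6 × 2 = 12, which holds.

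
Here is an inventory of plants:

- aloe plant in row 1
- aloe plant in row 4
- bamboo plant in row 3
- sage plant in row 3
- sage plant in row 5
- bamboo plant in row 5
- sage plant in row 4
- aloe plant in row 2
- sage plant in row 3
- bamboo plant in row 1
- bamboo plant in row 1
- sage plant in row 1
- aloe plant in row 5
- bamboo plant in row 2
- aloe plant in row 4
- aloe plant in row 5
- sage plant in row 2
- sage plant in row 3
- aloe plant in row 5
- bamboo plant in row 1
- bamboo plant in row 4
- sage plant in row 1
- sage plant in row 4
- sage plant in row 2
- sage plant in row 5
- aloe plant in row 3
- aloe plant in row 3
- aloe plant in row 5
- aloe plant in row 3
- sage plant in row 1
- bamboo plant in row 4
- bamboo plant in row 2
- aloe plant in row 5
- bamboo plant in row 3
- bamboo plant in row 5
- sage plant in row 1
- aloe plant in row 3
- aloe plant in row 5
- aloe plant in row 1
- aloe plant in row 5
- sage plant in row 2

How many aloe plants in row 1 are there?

2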